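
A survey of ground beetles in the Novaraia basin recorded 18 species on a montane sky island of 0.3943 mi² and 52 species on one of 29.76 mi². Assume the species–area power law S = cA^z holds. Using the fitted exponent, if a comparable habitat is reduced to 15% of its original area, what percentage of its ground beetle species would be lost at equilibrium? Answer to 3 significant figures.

z = ln(52/18) / ln(29.76/0.3943) = 1.0609 / 4.3238 = 0.2454
S_new/S_old = (A_new/A_old)^z = 0.15^0.2454 = exp(0.2454 × -1.8971) = 0.6278
Fraction lost = 1 − 0.6278 = 0.3722

37.2%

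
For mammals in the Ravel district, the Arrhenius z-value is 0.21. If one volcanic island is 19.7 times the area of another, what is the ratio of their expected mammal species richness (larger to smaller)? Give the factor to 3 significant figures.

S₂/S₁ = (A₂/A₁)^z = 19.7^0.21
ln(S₂/S₁) = 0.21 × ln 19.7 = 0.21 × 2.9806 = 0.6259
S₂/S₁ = e^0.6259 ≈ 1.87

1.87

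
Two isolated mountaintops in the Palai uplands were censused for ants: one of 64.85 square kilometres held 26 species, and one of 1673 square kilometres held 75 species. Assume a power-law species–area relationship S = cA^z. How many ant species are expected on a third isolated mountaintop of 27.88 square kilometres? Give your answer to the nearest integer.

z = ln(75/26) / ln(1673/64.85) = 1.0594 / 3.2503 = 0.3259
c = 26 / 64.85^0.3259 = 26 / 3.896 = 6.674
S₃ = 6.674 × 27.88^0.3259 = 6.674 × 2.959 ≈ 19.75

20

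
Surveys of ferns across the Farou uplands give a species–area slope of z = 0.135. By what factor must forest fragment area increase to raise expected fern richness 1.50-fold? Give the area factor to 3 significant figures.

20.2

(A₂/A₁)^0.135 = 1.5, so A₂/A₁ = 1.5^(1/0.135) = 1.5^7.407
ln(A₂/A₁) = ln 1.5 / 0.135 = 0.4055 / 0.135 = 3.0034
A₂/A₁ = e^3.0034 ≈ 20.15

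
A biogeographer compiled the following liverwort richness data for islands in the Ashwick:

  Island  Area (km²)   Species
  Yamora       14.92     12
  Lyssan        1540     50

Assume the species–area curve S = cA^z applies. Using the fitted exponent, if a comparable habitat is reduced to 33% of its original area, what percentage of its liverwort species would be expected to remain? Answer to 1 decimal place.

71.1%

z = ln(50/12) / ln(1540/14.92) = 1.4271 / 4.6368 = 0.3078
S_new/S_old = (A_new/A_old)^z = 0.33^0.3078 = exp(0.3078 × -1.1087) = 0.7109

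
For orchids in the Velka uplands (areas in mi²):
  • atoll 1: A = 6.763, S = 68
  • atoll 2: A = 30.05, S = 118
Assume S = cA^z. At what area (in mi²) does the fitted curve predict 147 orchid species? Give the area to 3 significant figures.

54.5 mi²

z = ln(118/68) / ln(30.05/6.763) = 0.5512 / 1.4914 = 0.3696
c = 68 / 6.763^0.3696 = 68 / 2.027 = 33.55
A = (147/33.55)^(1/0.3696) ⇒ ln A = ln(4.381)/0.3696 = 3.9975
A = e^3.9975 ≈ 54.46 mi²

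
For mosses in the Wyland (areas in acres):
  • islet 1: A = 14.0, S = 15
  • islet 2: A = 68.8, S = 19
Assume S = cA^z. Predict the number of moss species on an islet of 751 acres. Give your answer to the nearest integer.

z = ln(19/15) / ln(68.8/14) = 0.2364 / 1.5921 = 0.1485
c = 15 / 14^0.1485 = 15 / 1.48 = 10.14
S₃ = 10.14 × 751^0.1485 = 10.14 × 2.673 ≈ 27.09

27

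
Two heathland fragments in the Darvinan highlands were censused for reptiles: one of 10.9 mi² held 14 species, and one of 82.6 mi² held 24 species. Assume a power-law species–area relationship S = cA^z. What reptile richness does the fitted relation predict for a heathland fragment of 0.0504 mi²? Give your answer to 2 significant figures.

z = ln(24/14) / ln(82.6/10.9) = 0.5390 / 2.0252 = 0.2661
c = 14 / 10.9^0.2661 = 14 / 1.888 = 7.414
S₃ = 7.414 × 0.0504^0.2661 = 7.414 × 0.4515 ≈ 3.347

3.3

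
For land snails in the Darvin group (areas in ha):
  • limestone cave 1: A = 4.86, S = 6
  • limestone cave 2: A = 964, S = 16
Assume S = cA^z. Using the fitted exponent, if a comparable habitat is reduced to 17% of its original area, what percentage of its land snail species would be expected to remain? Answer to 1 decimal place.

72.0%

z = ln(16/6) / ln(964/4.86) = 0.9808 / 5.2901 = 0.1854
S_new/S_old = (A_new/A_old)^z = 0.17^0.1854 = exp(0.1854 × -1.7720) = 0.72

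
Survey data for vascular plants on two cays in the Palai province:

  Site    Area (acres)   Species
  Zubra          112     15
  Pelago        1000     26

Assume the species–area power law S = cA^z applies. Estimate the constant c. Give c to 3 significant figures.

4.58

z = ln(S₂/S₁) / ln(A₂/A₁) = ln(26/15) / ln(1000/112) = 0.5500 / 2.1893 = 0.2512
c = S₁ / A₁^z = 15 / 112^0.2512 = 15 / 3.272 = 4.584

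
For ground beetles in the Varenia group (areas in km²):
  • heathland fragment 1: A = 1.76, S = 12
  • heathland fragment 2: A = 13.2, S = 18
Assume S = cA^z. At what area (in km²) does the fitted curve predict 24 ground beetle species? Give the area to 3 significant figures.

55.1 km²

z = ln(18/12) / ln(13.2/1.76) = 0.4055 / 2.0149 = 0.2012
c = 12 / 1.76^0.2012 = 12 / 1.12 = 10.71
A = (24/10.71)^(1/0.2012) ⇒ ln A = ln(2.241)/0.2012 = 4.0098
A = e^4.0098 ≈ 55.14 km²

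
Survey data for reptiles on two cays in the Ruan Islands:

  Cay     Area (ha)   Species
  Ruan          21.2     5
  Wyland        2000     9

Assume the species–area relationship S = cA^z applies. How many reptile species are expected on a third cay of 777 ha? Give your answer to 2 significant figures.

z = ln(9/5) / ln(2000/21.2) = 0.5878 / 4.5469 = 0.1293
c = 5 / 21.2^0.1293 = 5 / 1.484 = 3.369
S₃ = 3.369 × 777^0.1293 = 3.369 × 2.364 ≈ 7.965

8.0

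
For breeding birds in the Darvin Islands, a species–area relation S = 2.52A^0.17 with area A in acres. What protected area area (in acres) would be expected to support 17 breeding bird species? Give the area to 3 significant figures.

17 = 2.52 × A^0.17  ⇒  A^0.17 = 17/2.52 = 6.746
ln A = ln(6.746) / 0.17 = 1.9090 / 0.17 = 11.2291
A = e^11.2291 ≈ 75293 acres

75300 acres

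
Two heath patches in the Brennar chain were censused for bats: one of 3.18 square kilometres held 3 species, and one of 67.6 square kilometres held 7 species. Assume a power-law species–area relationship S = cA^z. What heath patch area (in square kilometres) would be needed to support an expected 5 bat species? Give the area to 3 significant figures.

20.1 square kilometres

z = ln(7/3) / ln(67.6/3.18) = 0.8473 / 3.0567 = 0.2772
c = 3 / 3.18^0.2772 = 3 / 1.378 = 2.177
A = (5/2.177)^(1/0.2772) ⇒ ln A = ln(2.297)/0.2772 = 2.9997
A = e^2.9997 ≈ 20.08 square kilometres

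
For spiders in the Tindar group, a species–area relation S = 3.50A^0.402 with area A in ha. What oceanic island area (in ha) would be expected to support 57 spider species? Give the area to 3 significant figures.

1030 ha

57 = 3.5 × A^0.402  ⇒  A^0.402 = 57/3.5 = 16.29
ln A = ln(16.29) / 0.402 = 2.7903 / 0.402 = 6.9410
A = e^6.9410 ≈ 1034 ha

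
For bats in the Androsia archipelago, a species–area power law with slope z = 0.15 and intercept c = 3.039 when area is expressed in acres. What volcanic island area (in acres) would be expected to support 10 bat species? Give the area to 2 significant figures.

10 = 3.039 × A^0.15  ⇒  A^0.15 = 10/3.039 = 3.291
ln A = ln(3.291) / 0.15 = 1.1911 / 0.15 = 7.9404
A = e^7.9404 ≈ 2808 acres

2800 acres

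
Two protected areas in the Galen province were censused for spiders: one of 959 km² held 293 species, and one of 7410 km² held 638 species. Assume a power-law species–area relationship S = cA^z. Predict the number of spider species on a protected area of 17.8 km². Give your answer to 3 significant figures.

64.3

z = ln(638/293) / ln(7410/959) = 0.7782 / 2.0447 = 0.3806
c = 293 / 959^0.3806 = 293 / 13.64 = 21.48
S₃ = 21.48 × 17.8^0.3806 = 21.48 × 2.991 ≈ 64.26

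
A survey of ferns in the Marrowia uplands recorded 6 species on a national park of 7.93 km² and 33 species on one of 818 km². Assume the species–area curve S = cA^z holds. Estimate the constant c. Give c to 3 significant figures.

z = ln(S₂/S₁) / ln(A₂/A₁) = ln(33/6) / ln(818/7.93) = 1.7047 / 4.6362 = 0.3677
c = S₁ / A₁^z = 6 / 7.93^0.3677 = 6 / 2.141 = 2.802

2.80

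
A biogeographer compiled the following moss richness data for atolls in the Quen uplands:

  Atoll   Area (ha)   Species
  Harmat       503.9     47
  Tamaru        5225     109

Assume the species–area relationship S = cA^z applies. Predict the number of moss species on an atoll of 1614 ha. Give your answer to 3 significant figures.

z = ln(109/47) / ln(5225/503.9) = 0.8412 / 2.3388 = 0.3597
c = 47 / 503.9^0.3597 = 47 / 9.374 = 5.014
S₃ = 5.014 × 1614^0.3597 = 5.014 × 14.25 ≈ 71.44

71.4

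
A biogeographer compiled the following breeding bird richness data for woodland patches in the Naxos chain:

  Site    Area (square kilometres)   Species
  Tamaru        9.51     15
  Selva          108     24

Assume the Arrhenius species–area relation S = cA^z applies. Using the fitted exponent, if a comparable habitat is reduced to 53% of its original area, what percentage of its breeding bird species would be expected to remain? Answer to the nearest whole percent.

z = ln(24/15) / ln(108/9.51) = 0.4700 / 2.4298 = 0.1934
S_new/S_old = (A_new/A_old)^z = 0.53^0.1934 = exp(0.1934 × -0.6349) = 0.8844

88%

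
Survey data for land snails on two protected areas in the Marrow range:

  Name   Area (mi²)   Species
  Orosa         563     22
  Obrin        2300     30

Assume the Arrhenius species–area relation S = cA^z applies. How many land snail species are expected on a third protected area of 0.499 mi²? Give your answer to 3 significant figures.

4.67

z = ln(30/22) / ln(2300/563) = 0.3102 / 1.4074 = 0.2204
c = 22 / 563^0.2204 = 22 / 4.038 = 5.448
S₃ = 5.448 × 0.499^0.2204 = 5.448 × 0.858 ≈ 4.675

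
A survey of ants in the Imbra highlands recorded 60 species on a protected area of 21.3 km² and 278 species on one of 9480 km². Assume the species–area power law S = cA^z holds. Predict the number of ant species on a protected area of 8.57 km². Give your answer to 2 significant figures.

z = ln(278/60) / ln(9480/21.3) = 1.5333 / 6.0982 = 0.2514
c = 60 / 21.3^0.2514 = 60 / 2.158 = 27.81
S₃ = 27.81 × 8.57^0.2514 = 27.81 × 1.716 ≈ 47.72

48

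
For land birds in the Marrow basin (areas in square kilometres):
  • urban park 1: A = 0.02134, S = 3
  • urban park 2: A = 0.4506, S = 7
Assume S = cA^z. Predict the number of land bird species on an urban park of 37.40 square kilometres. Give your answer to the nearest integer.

24

z = ln(7/3) / ln(0.4506/0.02134) = 0.8473 / 3.0500 = 0.2778
c = 3 / 0.02134^0.2778 = 3 / 0.3434 = 8.735
S₃ = 8.735 × 37.4^0.2778 = 8.735 × 2.735 ≈ 23.89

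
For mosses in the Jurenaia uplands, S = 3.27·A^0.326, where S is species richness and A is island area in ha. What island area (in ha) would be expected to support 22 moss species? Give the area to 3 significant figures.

346 ha

22 = 3.27 × A^0.326  ⇒  A^0.326 = 22/3.27 = 6.728
ln A = ln(6.728) / 0.326 = 1.9063 / 0.326 = 5.8474
A = e^5.8474 ≈ 346.3 ha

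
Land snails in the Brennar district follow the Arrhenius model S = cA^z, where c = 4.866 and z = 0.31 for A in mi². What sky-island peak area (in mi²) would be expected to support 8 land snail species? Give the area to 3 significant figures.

4.97 mi²

8 = 4.866 × A^0.31  ⇒  A^0.31 = 8/4.866 = 1.644
ln A = ln(1.644) / 0.31 = 0.4972 / 0.31 = 1.6038
A = e^1.6038 ≈ 4.972 mi²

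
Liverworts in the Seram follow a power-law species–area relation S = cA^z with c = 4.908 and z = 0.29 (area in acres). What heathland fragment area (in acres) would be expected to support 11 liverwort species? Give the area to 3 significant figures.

16.2 acres

11 = 4.908 × A^0.29  ⇒  A^0.29 = 11/4.908 = 2.241
ln A = ln(2.241) / 0.29 = 0.8070 / 0.29 = 2.7829
A = e^2.7829 ≈ 16.17 acres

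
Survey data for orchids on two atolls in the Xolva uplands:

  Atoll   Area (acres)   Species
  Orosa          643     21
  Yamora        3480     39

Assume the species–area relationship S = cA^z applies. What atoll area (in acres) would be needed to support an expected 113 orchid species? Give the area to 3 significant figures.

63400 acres

z = ln(39/21) / ln(3480/643) = 0.6190 / 1.6886 = 0.3666
c = 21 / 643^0.3666 = 21 / 10.7 = 1.962
A = (113/1.962)^(1/0.3666) ⇒ ln A = ln(57.59)/0.3666 = 11.0567
A = e^11.0567 ≈ 63370 acres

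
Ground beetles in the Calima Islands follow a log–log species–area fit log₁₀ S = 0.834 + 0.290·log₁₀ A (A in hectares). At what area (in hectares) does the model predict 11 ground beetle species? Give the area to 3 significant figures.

5.19 hectares

11 = 6.823 × A^0.29  ⇒  A^0.29 = 11/6.823 = 1.612
ln A = ln(1.612) / 0.29 = 0.4775 / 0.29 = 1.6467
A = e^1.6467 ≈ 5.19 hectares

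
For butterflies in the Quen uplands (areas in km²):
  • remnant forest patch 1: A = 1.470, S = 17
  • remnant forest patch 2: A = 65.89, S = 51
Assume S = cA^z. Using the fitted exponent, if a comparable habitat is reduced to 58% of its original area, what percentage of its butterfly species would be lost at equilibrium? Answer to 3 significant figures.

14.6%

z = ln(51/17) / ln(65.89/1.47) = 1.0986 / 3.8027 = 0.2889
S_new/S_old = (A_new/A_old)^z = 0.58^0.2889 = exp(0.2889 × -0.5447) = 0.8544
Fraction lost = 1 − 0.8544 = 0.1456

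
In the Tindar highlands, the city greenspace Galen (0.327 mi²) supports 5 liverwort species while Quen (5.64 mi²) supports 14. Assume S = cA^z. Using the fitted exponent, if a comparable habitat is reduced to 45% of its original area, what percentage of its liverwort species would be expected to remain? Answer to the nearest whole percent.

75%

z = ln(14/5) / ln(5.64/0.327) = 1.0296 / 2.8477 = 0.3616
S_new/S_old = (A_new/A_old)^z = 0.45^0.3616 = exp(0.3616 × -0.7985) = 0.7492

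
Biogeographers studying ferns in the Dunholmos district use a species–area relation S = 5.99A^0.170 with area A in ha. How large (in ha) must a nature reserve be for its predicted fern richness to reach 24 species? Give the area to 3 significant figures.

3510 ha

24 = 5.99 × A^0.17  ⇒  A^0.17 = 24/5.99 = 4.007
ln A = ln(4.007) / 0.17 = 1.3880 / 0.17 = 8.1645
A = e^8.1645 ≈ 3514 ha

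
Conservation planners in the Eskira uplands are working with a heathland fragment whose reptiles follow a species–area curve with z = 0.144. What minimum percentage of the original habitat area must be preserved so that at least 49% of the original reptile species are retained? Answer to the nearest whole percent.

1%

Need (A_new/A_old)^0.144 = 0.49, so A_new/A_old = 0.49^(1/0.144) = 0.49^6.944
ln(A_new/A_old) = ln 0.49 / 0.144 = -0.7133 / 0.144 = -4.9538
A_new/A_old = e^-4.9538 ≈ 0.007056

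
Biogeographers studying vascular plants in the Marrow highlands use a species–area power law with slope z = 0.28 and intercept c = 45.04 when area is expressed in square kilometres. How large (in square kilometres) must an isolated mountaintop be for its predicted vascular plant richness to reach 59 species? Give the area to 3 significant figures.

2.62 square kilometres

59 = 45.04 × A^0.28  ⇒  A^0.28 = 59/45.04 = 1.31
ln A = ln(1.31) / 0.28 = 0.2700 / 0.28 = 0.9642
A = e^0.9642 ≈ 2.623 square kilometres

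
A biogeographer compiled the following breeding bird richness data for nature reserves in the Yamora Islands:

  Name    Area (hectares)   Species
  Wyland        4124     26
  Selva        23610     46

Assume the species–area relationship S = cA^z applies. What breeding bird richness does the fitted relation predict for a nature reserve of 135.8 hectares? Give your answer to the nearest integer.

z = ln(46/26) / ln(23610/4124) = 0.5705 / 1.7448 = 0.3270
c = 26 / 4124^0.3270 = 26 / 15.21 = 1.709
S₃ = 1.709 × 135.8^0.3270 = 1.709 × 4.982 ≈ 8.516

9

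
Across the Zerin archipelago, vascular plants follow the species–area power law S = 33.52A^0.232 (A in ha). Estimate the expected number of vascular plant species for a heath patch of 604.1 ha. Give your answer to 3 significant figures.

S = 33.52 × 604.1^0.232
ln S = ln 33.52 + 0.232 × ln 604.1 = 3.5121 + 0.232 × 6.4037 = 4.9978
S = e^4.9978 ≈ 148.1

148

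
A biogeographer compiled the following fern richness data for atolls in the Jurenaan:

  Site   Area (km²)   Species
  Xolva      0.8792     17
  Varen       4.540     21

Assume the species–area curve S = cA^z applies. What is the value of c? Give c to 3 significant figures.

17.3

z = ln(S₂/S₁) / ln(A₂/A₁) = ln(21/17) / ln(4.54/0.8792) = 0.2113 / 1.6417 = 0.1287
c = S₁ / A₁^z = 17 / 0.8792^0.1287 = 17 / 0.9836 = 17.28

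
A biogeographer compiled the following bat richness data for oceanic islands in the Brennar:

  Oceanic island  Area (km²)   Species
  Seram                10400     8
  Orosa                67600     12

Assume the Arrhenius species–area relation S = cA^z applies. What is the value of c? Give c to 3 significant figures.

z = ln(S₂/S₁) / ln(A₂/A₁) = ln(12/8) / ln(67600/10400) = 0.4055 / 1.8718 = 0.2166
c = S₁ / A₁^z = 8 / 10400^0.2166 = 8 / 7.416 = 1.079

1.08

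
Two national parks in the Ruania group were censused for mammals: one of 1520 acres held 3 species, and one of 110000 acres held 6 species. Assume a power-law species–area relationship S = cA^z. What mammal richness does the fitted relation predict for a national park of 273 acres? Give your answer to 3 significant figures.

2.27

z = ln(6/3) / ln(110000/1520) = 0.6931 / 4.2818 = 0.1619
c = 3 / 1520^0.1619 = 3 / 3.274 = 0.9163
S₃ = 0.9163 × 273^0.1619 = 0.9163 × 2.48 ≈ 2.272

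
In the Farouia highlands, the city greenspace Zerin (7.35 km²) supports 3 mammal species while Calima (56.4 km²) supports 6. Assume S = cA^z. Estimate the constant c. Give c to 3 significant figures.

1.52

z = ln(S₂/S₁) / ln(A₂/A₁) = ln(6/3) / ln(56.4/7.35) = 0.6931 / 2.0378 = 0.3402
c = S₁ / A₁^z = 3 / 7.35^0.3402 = 3 / 1.971 = 1.522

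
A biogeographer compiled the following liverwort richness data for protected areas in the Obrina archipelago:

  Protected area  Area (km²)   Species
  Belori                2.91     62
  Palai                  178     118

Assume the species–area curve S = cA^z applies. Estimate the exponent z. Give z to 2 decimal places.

Taking logs: ln S = ln c + z ln A, so z = (ln S₂ − ln S₁)/(ln A₂ − ln A₁).
z = ln(118/62) / ln(178/2.91) = ln(1.903) / ln(61.17) = 0.6436 / 4.1136 = 0.1564

0.16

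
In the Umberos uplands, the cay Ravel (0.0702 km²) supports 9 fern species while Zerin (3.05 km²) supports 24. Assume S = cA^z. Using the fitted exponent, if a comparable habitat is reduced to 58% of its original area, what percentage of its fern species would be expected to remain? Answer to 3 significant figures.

z = ln(24/9) / ln(3.05/0.0702) = 0.9808 / 3.7715 = 0.2601
S_new/S_old = (A_new/A_old)^z = 0.58^0.2601 = exp(0.2601 × -0.5447) = 0.8679

86.8%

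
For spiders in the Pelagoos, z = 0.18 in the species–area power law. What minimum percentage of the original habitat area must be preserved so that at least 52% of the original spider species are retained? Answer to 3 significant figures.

2.64%

Need (A_new/A_old)^0.18 = 0.52, so A_new/A_old = 0.52^(1/0.18) = 0.52^5.556
ln(A_new/A_old) = ln 0.52 / 0.18 = -0.6539 / 0.18 = -3.6329
A_new/A_old = e^-3.6329 ≈ 0.02644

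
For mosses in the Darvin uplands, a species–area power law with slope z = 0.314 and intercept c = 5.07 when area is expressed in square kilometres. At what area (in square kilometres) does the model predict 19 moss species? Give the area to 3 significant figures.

67.2 square kilometres

19 = 5.07 × A^0.314  ⇒  A^0.314 = 19/5.07 = 3.748
ln A = ln(3.748) / 0.314 = 1.3211 / 0.314 = 4.2073
A = e^4.2073 ≈ 67.18 square kilometres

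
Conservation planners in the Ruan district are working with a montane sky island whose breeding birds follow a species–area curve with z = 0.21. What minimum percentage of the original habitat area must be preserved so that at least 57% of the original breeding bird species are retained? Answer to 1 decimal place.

Need (A_new/A_old)^0.21 = 0.57, so A_new/A_old = 0.57^(1/0.21) = 0.57^4.762
ln(A_new/A_old) = ln 0.57 / 0.21 = -0.5621 / 0.21 = -2.6768
A_new/A_old = e^-2.6768 ≈ 0.06879

6.9%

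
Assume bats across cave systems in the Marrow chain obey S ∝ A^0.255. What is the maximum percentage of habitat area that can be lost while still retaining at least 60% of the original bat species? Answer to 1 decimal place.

Need (A_new/A_old)^0.255 = 0.6, so A_new/A_old = 0.6^(1/0.255) = 0.6^3.922
ln(A_new/A_old) = ln 0.6 / 0.255 = -0.5108 / 0.255 = -2.0032
A_new/A_old = e^-2.0032 ≈ 0.1349
Fraction that can be lost = 1 − 0.1349 = 0.8651

86.5%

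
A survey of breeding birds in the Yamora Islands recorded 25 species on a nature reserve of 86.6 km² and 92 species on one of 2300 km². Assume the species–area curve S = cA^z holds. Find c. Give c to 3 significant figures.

4.25

z = ln(S₂/S₁) / ln(A₂/A₁) = ln(92/25) / ln(2300/86.6) = 1.3029 / 3.2794 = 0.3973
c = S₁ / A₁^z = 25 / 86.6^0.3973 = 25 / 5.886 = 4.248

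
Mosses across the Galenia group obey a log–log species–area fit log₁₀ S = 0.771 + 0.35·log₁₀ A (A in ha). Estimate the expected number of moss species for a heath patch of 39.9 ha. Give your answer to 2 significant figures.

S = 5.902 × 39.9^0.35
ln S = ln 5.902 + 0.35 × ln 39.9 = 1.7753 + 0.35 × 3.6864 = 3.0655
S = e^3.0655 ≈ 21.45

21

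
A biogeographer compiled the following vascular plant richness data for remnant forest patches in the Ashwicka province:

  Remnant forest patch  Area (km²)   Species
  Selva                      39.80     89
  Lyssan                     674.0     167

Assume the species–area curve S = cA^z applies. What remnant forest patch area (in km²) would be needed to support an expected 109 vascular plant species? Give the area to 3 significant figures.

z = ln(167/89) / ln(674/39.8) = 0.6294 / 2.8294 = 0.2224
c = 89 / 39.8^0.2224 = 89 / 2.269 = 39.22
A = (109/39.22)^(1/0.2224) ⇒ ln A = ln(2.779)/0.2224 = 4.5952
A = e^4.5952 ≈ 99.01 km²

99.0 km²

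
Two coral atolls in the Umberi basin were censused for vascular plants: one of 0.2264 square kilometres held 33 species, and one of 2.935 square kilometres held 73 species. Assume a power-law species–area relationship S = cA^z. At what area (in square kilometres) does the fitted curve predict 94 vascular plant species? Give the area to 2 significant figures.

6.6 square kilometres

z = ln(73/33) / ln(2.935/0.2264) = 0.7940 / 2.5622 = 0.3099
c = 33 / 0.2264^0.3099 = 33 / 0.6311 = 52.29
A = (94/52.29)^(1/0.3099) ⇒ ln A = ln(1.798)/0.3099 = 1.8926
A = e^1.8926 ≈ 6.637 square kilometres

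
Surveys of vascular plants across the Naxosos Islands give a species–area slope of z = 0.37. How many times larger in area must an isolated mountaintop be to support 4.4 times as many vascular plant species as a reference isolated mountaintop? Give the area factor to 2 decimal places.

54.84

(A₂/A₁)^0.37 = 4.4, so A₂/A₁ = 4.4^(1/0.37) = 4.4^2.703
ln(A₂/A₁) = ln 4.4 / 0.37 = 1.4816 / 0.37 = 4.0043
A₂/A₁ = e^4.0043 ≈ 54.84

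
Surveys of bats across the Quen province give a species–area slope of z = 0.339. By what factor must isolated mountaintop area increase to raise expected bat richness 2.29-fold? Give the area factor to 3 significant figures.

(A₂/A₁)^0.339 = 2.29, so A₂/A₁ = 2.29^(1/0.339) = 2.29^2.95
ln(A₂/A₁) = ln 2.29 / 0.339 = 0.8286 / 0.339 = 2.4441
A₂/A₁ = e^2.4441 ≈ 11.52

11.5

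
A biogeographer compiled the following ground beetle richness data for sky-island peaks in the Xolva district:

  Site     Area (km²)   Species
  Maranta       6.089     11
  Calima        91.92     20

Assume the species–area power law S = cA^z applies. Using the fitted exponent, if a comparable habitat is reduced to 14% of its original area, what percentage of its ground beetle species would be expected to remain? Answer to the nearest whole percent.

z = ln(20/11) / ln(91.92/6.089) = 0.5978 / 2.7144 = 0.2202
S_new/S_old = (A_new/A_old)^z = 0.14^0.2202 = exp(0.2202 × -1.9661) = 0.6485

65%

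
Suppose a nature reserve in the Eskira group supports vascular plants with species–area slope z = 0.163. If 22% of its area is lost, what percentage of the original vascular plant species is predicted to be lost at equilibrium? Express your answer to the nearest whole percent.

4%

S_new/S_old = (A_new/A_old)^z = 0.78^0.163
= exp(0.163 × ln 0.78) = exp(0.163 × -0.2485) = exp(-0.0405) ≈ 0.9603
Fraction lost = 1 − 0.9603 = 0.03969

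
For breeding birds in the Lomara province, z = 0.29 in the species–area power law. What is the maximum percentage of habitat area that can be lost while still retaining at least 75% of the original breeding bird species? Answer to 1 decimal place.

Need (A_new/A_old)^0.29 = 0.75, so A_new/A_old = 0.75^(1/0.29) = 0.75^3.448
ln(A_new/A_old) = ln 0.75 / 0.29 = -0.2877 / 0.29 = -0.9920
A_new/A_old = e^-0.9920 ≈ 0.3708
Fraction that can be lost = 1 − 0.3708 = 0.6292

62.9%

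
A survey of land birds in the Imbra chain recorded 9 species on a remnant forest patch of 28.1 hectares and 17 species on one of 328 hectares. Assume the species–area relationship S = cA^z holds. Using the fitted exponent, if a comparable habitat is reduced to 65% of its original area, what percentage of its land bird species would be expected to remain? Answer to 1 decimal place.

z = ln(17/9) / ln(328/28.1) = 0.6360 / 2.4572 = 0.2588
S_new/S_old = (A_new/A_old)^z = 0.65^0.2588 = exp(0.2588 × -0.4308) = 0.8945

89.4%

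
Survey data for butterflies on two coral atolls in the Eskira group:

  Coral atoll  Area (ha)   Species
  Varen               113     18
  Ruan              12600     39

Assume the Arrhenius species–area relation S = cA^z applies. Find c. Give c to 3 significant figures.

8.29

z = ln(S₂/S₁) / ln(A₂/A₁) = ln(39/18) / ln(12600/113) = 0.7732 / 4.7141 = 0.1640
c = S₁ / A₁^z = 18 / 113^0.1640 = 18 / 2.171 = 8.29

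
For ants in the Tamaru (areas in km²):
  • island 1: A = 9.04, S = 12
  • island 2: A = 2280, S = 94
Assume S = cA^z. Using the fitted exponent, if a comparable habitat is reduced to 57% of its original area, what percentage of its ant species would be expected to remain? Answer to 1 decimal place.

z = ln(94/12) / ln(2280/9.04) = 2.0584 / 5.5303 = 0.3722
S_new/S_old = (A_new/A_old)^z = 0.57^0.3722 = exp(0.3722 × -0.5621) = 0.8112

81.1%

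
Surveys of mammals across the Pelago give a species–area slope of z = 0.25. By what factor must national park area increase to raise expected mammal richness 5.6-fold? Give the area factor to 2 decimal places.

(A₂/A₁)^0.25 = 5.6, so A₂/A₁ = 5.6^(1/0.25) = 5.6^4
ln(A₂/A₁) = ln 5.6 / 0.25 = 1.7228 / 0.25 = 6.8911
A₂/A₁ = e^6.8911 ≈ 983.4

983.45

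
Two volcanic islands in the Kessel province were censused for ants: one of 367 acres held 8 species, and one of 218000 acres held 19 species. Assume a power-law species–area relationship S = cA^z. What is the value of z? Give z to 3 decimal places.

0.135

Taking logs: ln S = ln c + z ln A, so z = (ln S₂ − ln S₁)/(ln A₂ − ln A₁).
z = ln(19/8) / ln(218000/367) = ln(2.375) / ln(594) = 0.8650 / 6.3869 = 0.1354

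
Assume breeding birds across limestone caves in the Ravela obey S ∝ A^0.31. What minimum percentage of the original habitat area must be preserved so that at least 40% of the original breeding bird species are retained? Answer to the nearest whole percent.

Need (A_new/A_old)^0.31 = 0.4, so A_new/A_old = 0.4^(1/0.31) = 0.4^3.226
ln(A_new/A_old) = ln 0.4 / 0.31 = -0.9163 / 0.31 = -2.9558
A_new/A_old = e^-2.9558 ≈ 0.05204

5%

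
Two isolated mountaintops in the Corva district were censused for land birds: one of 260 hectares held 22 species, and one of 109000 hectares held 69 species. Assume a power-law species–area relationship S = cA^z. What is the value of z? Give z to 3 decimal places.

0.189

Taking logs: ln S = ln c + z ln A, so z = (ln S₂ − ln S₁)/(ln A₂ − ln A₁).
z = ln(69/22) / ln(109000/260) = ln(3.136) / ln(419.2) = 1.1431 / 6.0384 = 0.1893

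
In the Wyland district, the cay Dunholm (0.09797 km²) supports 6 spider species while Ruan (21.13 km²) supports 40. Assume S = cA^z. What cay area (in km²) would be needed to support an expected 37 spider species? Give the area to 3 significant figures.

z = ln(40/6) / ln(21.13/0.09797) = 1.8971 / 5.3738 = 0.3530
c = 6 / 0.09797^0.3530 = 6 / 0.4404 = 13.62
A = (37/13.62)^(1/0.3530) ⇒ ln A = ln(2.716)/0.3530 = 2.8299
A = e^2.8299 ≈ 16.94 km²

16.9 km²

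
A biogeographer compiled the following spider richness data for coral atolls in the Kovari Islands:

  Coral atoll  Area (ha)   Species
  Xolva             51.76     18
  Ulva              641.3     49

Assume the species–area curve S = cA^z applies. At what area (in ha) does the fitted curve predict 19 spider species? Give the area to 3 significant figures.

59.3 ha

z = ln(49/18) / ln(641.3/51.76) = 1.0014 / 2.5169 = 0.3979
c = 18 / 51.76^0.3979 = 18 / 4.808 = 3.744
A = (19/3.744)^(1/0.3979) ⇒ ln A = ln(5.075)/0.3979 = 4.0825
A = e^4.0825 ≈ 59.29 ha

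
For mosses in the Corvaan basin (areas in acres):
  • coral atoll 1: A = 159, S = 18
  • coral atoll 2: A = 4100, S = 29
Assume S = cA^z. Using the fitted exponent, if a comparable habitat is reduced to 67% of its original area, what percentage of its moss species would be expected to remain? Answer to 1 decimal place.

94.3%

z = ln(29/18) / ln(4100/159) = 0.4769 / 3.2498 = 0.1468
S_new/S_old = (A_new/A_old)^z = 0.67^0.1468 = exp(0.1468 × -0.4005) = 0.9429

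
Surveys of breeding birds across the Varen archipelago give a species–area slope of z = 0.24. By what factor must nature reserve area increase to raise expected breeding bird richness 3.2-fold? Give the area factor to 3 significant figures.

127

(A₂/A₁)^0.24 = 3.2, so A₂/A₁ = 3.2^(1/0.24) = 3.2^4.167
ln(A₂/A₁) = ln 3.2 / 0.24 = 1.1632 / 0.24 = 4.8465
A₂/A₁ = e^4.8465 ≈ 127.3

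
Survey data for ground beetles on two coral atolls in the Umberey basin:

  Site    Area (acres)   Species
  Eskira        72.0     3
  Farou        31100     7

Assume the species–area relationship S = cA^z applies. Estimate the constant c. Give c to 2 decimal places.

1.65

z = ln(S₂/S₁) / ln(A₂/A₁) = ln(7/3) / ln(31100/72) = 0.8473 / 6.0683 = 0.1396
c = S₁ / A₁^z = 3 / 72^0.1396 = 3 / 1.817 = 1.651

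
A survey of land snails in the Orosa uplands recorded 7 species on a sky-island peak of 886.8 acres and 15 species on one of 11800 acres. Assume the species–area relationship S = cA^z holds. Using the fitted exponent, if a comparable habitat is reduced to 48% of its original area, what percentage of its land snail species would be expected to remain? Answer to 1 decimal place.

80.6%

z = ln(15/7) / ln(11800/886.8) = 0.7621 / 2.5882 = 0.2945
S_new/S_old = (A_new/A_old)^z = 0.48^0.2945 = exp(0.2945 × -0.7340) = 0.8056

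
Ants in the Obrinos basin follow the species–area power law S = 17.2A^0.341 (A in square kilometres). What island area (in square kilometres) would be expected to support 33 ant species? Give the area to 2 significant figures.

6.8 square kilometres

33 = 17.2 × A^0.341  ⇒  A^0.341 = 33/17.2 = 1.919
ln A = ln(1.919) / 0.341 = 0.6516 / 0.341 = 1.9108
A = e^1.9108 ≈ 6.759 square kilometres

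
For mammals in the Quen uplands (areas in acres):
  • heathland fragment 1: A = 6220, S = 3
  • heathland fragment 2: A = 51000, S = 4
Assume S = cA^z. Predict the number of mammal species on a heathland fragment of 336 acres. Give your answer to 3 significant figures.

z = ln(4/3) / ln(51000/6220) = 0.2877 / 2.1041 = 0.1367
c = 3 / 6220^0.1367 = 3 / 3.302 = 0.9087
S₃ = 0.9087 × 336^0.1367 = 0.9087 × 2.215 ≈ 2.013

2.01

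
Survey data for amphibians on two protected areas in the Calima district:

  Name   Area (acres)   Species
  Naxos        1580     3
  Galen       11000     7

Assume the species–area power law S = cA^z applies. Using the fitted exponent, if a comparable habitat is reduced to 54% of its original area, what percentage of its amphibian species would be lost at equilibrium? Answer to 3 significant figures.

23.6%

z = ln(7/3) / ln(11000/1580) = 0.8473 / 1.9405 = 0.4366
S_new/S_old = (A_new/A_old)^z = 0.54^0.4366 = exp(0.4366 × -0.6162) = 0.7641
Fraction lost = 1 − 0.7641 = 0.2359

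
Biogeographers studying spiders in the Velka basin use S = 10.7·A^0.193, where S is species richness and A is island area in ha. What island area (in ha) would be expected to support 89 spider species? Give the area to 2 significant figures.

89 = 10.7 × A^0.193  ⇒  A^0.193 = 89/10.7 = 8.318
ln A = ln(8.318) / 0.193 = 2.1184 / 0.193 = 10.9761
A = e^10.9761 ≈ 58462 ha

58000 ha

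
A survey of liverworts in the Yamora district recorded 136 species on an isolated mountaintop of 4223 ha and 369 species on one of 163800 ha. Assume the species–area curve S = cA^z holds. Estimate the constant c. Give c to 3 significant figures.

z = ln(S₂/S₁) / ln(A₂/A₁) = ln(369/136) / ln(163800/4223) = 0.9981 / 3.6581 = 0.2729
c = S₁ / A₁^z = 136 / 4223^0.2729 = 136 / 9.756 = 13.94

13.9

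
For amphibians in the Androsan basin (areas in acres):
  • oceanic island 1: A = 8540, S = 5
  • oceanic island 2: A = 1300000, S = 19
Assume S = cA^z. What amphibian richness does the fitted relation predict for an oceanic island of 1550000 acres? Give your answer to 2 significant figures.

20

z = ln(19/5) / ln(1300000/8540) = 1.3350 / 5.0254 = 0.2657
c = 5 / 8540^0.2657 = 5 / 11.08 = 0.4514
S₃ = 0.4514 × 1550000^0.2657 = 0.4514 × 44.1 ≈ 19.91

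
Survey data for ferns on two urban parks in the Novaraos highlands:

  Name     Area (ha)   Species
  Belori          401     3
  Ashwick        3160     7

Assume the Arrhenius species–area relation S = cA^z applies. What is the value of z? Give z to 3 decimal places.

0.410

Taking logs: ln S = ln c + z ln A, so z = (ln S₂ − ln S₁)/(ln A₂ − ln A₁).
z = ln(7/3) / ln(3160/401) = ln(2.333) / ln(7.88) = 0.8473 / 2.0644 = 0.4104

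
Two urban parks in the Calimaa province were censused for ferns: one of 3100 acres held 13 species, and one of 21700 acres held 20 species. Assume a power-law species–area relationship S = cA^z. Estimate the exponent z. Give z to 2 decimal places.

0.22

Taking logs: ln S = ln c + z ln A, so z = (ln S₂ − ln S₁)/(ln A₂ − ln A₁).
z = ln(20/13) / ln(21700/3100) = ln(1.538) / ln(7) = 0.4308 / 1.9459 = 0.2214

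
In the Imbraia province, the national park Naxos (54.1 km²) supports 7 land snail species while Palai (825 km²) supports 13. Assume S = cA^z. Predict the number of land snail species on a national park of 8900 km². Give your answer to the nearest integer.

22

z = ln(13/7) / ln(825/54.1) = 0.6190 / 2.7245 = 0.2272
c = 7 / 54.1^0.2272 = 7 / 2.476 = 2.827
S₃ = 2.827 × 8900^0.2272 = 2.827 × 7.895 ≈ 22.32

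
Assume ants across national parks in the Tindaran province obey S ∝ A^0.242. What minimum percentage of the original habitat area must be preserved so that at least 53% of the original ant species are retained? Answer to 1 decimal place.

Need (A_new/A_old)^0.242 = 0.53, so A_new/A_old = 0.53^(1/0.242) = 0.53^4.132
ln(A_new/A_old) = ln 0.53 / 0.242 = -0.6349 / 0.242 = -2.6235
A_new/A_old = e^-2.6235 ≈ 0.07255

7.3%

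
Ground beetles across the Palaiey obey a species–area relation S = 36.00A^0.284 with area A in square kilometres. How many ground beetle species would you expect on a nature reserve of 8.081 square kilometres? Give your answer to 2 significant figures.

S = 36 × 8.081^0.284
ln S = ln 36 + 0.284 × ln 8.081 = 3.5835 + 0.284 × 2.0895 = 4.1769
S = e^4.1769 ≈ 65.17

65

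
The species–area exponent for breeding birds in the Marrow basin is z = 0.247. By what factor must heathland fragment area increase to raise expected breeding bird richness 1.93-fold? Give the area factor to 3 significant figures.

14.3

(A₂/A₁)^0.247 = 1.93, so A₂/A₁ = 1.93^(1/0.247) = 1.93^4.049
ln(A₂/A₁) = ln 1.93 / 0.247 = 0.6575 / 0.247 = 2.6620
A₂/A₁ = e^2.6620 ≈ 14.33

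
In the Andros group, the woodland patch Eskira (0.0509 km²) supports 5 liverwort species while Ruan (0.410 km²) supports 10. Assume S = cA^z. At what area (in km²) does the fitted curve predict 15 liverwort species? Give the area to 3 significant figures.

z = ln(10/5) / ln(0.41/0.0509) = 0.6931 / 2.0863 = 0.3322
c = 5 / 0.0509^0.3322 = 5 / 0.3718 = 13.45
A = (15/13.45)^(1/0.3322) ⇒ ln A = ln(1.115)/0.3322 = 0.3288
A = e^0.3288 ≈ 1.389 km²

1.39 km²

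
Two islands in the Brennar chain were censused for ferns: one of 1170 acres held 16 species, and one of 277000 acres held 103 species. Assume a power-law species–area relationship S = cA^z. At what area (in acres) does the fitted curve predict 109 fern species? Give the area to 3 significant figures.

z = ln(103/16) / ln(277000/1170) = 1.8621 / 5.4670 = 0.3406
c = 16 / 1170^0.3406 = 16 / 11.09 = 1.442
A = (109/1.442)^(1/0.3406) ⇒ ln A = ln(75.57)/0.3406 = 12.6980
A = e^12.6980 ≈ 327093 acres

327000 acres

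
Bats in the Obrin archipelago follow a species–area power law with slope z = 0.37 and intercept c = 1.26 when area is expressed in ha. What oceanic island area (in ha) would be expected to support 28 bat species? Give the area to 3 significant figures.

4360 ha

28 = 1.26 × A^0.37  ⇒  A^0.37 = 28/1.26 = 22.22
ln A = ln(22.22) / 0.37 = 3.1011 / 0.37 = 8.3813
A = e^8.3813 ≈ 4365 ha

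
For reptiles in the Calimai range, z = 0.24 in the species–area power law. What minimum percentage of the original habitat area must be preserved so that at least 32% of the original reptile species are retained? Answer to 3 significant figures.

Need (A_new/A_old)^0.24 = 0.32, so A_new/A_old = 0.32^(1/0.24) = 0.32^4.167
ln(A_new/A_old) = ln 0.32 / 0.24 = -1.1394 / 0.24 = -4.7476
A_new/A_old = e^-4.7476 ≈ 0.008672

0.867%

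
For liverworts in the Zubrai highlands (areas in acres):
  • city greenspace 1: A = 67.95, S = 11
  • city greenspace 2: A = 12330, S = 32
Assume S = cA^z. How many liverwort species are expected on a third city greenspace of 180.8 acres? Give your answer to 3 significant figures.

z = ln(32/11) / ln(12330/67.95) = 1.0678 / 5.2010 = 0.2053
c = 11 / 67.95^0.2053 = 11 / 2.378 = 4.626
S₃ = 4.626 × 180.8^0.2053 = 4.626 × 2.907 ≈ 13.45

13.4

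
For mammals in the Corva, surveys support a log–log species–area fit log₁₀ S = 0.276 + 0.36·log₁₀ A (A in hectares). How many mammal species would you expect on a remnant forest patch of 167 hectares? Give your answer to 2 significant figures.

12

S = 1.888 × 167^0.36
ln S = ln 1.888 + 0.36 × ln 167 = 0.6355 + 0.36 × 5.1180 = 2.4780
S = e^2.4780 ≈ 11.92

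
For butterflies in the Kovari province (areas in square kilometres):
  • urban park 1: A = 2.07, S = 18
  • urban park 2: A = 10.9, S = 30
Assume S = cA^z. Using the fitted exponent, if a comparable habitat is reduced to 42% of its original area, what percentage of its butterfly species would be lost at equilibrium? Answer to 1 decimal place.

23.4%

z = ln(30/18) / ln(10.9/2.07) = 0.5108 / 1.6612 = 0.3075
S_new/S_old = (A_new/A_old)^z = 0.42^0.3075 = exp(0.3075 × -0.8675) = 0.7659
Fraction lost = 1 − 0.7659 = 0.2341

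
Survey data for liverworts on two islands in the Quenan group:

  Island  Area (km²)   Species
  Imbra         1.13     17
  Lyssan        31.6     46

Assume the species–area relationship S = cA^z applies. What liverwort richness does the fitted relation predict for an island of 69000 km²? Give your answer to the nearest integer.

458

z = ln(46/17) / ln(31.6/1.13) = 0.9954 / 3.3309 = 0.2988
c = 17 / 1.13^0.2988 = 17 / 1.037 = 16.39
S₃ = 16.39 × 69000^0.2988 = 16.39 × 27.93 ≈ 457.8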